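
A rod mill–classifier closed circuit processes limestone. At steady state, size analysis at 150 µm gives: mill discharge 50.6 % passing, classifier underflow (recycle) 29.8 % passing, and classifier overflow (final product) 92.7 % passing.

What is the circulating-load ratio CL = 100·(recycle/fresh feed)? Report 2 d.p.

Let r = R/F. Size balance at 150 µm:
r = (o − d)/(d − u)
r = (92.7 − 50.6)/(50.6 − 29.8) = 42.1/20.8 = 2.0240
CL = 100·r = 202.40 %

CL = 202.40 %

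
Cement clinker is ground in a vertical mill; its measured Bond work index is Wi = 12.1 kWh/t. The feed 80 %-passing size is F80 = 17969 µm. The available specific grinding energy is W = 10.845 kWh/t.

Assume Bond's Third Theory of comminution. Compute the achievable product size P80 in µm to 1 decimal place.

P80 = 106.1 µm

Bond: W = 10·Wi·(1/√P80 − 1/√F80)
⇒ 1/√P80 = W/(10·Wi) + 1/√F80
  = 10.8450/(10·12.1) + 1/√17969 = 0.089628 + 0.007460 = 0.097088
P80 = (1/0.097088)² = 10.2999² = 106.09 µm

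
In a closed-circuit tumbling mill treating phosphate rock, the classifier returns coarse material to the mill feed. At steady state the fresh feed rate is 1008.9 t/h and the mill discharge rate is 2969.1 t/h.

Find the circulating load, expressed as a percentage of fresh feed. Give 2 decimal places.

M = F + R at steady state, so:
R = M − F = 2969.1 − 1008.9 = 1960.2 t/h
CL = 100·R/F = 100·1960.2/1008.9 = 194.29 %

CL = 194.29 %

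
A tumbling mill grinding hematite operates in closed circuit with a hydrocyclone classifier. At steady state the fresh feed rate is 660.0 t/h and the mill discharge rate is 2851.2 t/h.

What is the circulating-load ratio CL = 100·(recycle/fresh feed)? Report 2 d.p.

Steady state: M = F + R.
R = M − F = 2851.2 − 660.0 = 2191.2 t/h
CL = 100·R/F = 100·2191.2/660.0 = 332.00 %

CL = 332.00 %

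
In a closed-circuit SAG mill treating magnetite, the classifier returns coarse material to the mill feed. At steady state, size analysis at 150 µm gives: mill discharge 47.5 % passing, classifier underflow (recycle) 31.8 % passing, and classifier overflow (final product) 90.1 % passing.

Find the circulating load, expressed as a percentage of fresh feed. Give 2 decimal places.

Balance %-passing 150 µm (r = R/F):
(1+r)d = ru + o → r = (o−d)/(d−u)
r = (90.1 − 47.5)/(47.5 − 31.8) = 42.6/15.7 = 2.7134
CL = 100·r = 271.34 %

CL = 271.34 %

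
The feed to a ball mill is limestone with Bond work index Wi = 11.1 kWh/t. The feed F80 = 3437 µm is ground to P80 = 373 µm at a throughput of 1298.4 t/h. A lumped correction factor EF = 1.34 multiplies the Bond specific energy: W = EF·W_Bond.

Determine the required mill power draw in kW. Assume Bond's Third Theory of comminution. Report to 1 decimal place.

P = 6705.4 kW

W = 10 Wi (1/√P80 − 1/√F80)  [Bond]
W = 10·11.1·(1/√373 − 1/√3437) = 10·11.1·(0.034721) = 3.8540 kWh/t
W_actual = 1.34 × 3.8540 = 5.1644 kWh/t
P = W·T = 5.1644·1298.4 = 6705.4 kW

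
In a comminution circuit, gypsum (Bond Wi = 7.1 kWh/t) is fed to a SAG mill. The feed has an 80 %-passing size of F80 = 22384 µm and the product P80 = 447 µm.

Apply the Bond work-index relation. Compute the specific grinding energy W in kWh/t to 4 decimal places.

W = 10·Wi·(P80^(-½) − F80^(-½))
1/√447 = 0.047298;  1/√22384 = 0.006684
W = 10·7.1·(0.047298 − 0.006684) = 2.8836 kWh/t

W = 2.8836 kWh/t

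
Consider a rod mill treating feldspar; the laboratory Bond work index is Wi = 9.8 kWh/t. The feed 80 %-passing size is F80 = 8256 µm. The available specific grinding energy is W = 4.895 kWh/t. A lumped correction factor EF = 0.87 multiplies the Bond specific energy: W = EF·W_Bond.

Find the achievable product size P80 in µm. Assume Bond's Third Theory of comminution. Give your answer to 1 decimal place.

P80 = 213.6 µm

W = 10 Wi (P80^-0.5 − F80^-0.5)
W_Bond = W / EF = 4.895 / 0.87 = 5.6264 kWh/t
P80^(−½) = W_Bond/(10 Wi) + F80^(−½)
  = 5.6264/(10·9.8) + 1/√8256 = 0.057413 + 0.011006 = 0.068418
P80 = (1/0.068418)² = 14.6160² = 213.63 µm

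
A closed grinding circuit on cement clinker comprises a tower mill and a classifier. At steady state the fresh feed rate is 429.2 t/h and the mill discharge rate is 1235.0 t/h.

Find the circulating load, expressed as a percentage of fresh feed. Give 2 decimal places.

CL = 187.74 %

M = F + R at steady state, so:
R = M − F = 1235.0 − 429.2 = 805.8 t/h
CL = 100·R/F = 100·805.8/429.2 = 187.74 %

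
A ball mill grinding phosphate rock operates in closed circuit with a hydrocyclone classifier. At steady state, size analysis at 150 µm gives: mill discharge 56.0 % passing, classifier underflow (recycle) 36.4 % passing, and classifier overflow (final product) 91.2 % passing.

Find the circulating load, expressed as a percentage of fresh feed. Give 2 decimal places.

CL = 179.59 %

Let r = R/F. Size balance at 150 µm:
d + r·d = r·u + o → r(d−u) = o−d
r = (91.2 − 56.0)/(56.0 − 36.4) = 35.2/19.6 = 1.7959
CL = 100·r = 179.59 %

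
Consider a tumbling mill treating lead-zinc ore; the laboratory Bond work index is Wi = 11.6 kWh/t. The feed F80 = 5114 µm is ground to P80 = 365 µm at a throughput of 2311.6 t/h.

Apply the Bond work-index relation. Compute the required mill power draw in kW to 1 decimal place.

W = 10 Wi / √P80 − 10 Wi / √F80
W = 10·11.6·(1/√365 − 1/√5114) = 10·11.6·(0.038359) = 4.4496 kWh/t
Mill draw = 4.4496 × 2311.6 = 10285.7 kW

P = 10285.7 kW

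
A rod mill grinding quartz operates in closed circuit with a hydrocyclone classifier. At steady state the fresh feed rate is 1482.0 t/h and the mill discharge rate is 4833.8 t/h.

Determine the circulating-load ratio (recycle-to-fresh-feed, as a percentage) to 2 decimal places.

CL = 226.17 %

Steady state: M = F + R.
R = M − F = 4833.8 − 1482.0 = 3351.8 t/h
CL = 100·R/F = 100·3351.8/1482.0 = 226.17 %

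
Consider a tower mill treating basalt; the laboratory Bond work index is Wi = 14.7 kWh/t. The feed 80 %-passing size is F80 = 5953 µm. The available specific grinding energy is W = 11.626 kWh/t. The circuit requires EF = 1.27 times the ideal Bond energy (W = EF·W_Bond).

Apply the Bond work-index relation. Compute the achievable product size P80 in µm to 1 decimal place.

Bond:  W = 10 Wi (1/√P − 1/√F)
W_Bond = W / EF = 11.626 / 1.27 = 9.1543 kWh/t
P80^-0.5 = F80^-0.5 + W_Bond/(10 Wi)
  = 9.1543/(10·14.7) + 1/√5953 = 0.062274 + 0.012961 = 0.075235
P80 = (1/0.075235)² = 13.2917² = 176.67 µm

P80 = 176.7 µm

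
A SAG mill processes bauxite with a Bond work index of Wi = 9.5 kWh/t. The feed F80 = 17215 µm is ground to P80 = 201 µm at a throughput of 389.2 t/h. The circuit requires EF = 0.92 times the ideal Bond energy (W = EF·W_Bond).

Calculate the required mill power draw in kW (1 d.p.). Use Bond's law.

W_Bond = 10·Wi·(1/√P₈₀ − 1/√F₈₀)
W = 10·9.5·(1/√201 − 1/√17215) = 10·9.5·(0.062913) = 5.9767 kWh/t
With EF = 0.92: W = 5.9767·0.92 = 5.4986 kWh/t
Power = W × throughput = 5.4986 kWh/t × 389.2 t/h = 2140.1 kW

P = 2140.1 kW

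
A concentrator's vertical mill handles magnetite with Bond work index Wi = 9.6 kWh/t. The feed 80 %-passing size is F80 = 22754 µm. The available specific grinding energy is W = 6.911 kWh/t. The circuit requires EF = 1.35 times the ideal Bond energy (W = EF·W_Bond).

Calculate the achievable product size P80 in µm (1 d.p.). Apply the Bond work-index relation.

Bond:  W = 10 Wi (1/√P − 1/√F)
W_Bond = W / EF = 6.911 / 1.35 = 5.1193 kWh/t
⇒ 1/√P80 = W_Bond/(10 Wi) + 1/√F80
  = 5.1193/(10·9.6) + 1/√22754 = 0.053326 + 0.006629 = 0.059955
P80 = (1/0.059955)² = 16.6792² = 278.20 µm

P80 = 278.2 µm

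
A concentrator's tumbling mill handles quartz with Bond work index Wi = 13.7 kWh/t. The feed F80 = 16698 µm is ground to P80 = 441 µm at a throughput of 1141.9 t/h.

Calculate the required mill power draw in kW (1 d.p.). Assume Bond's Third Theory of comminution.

Bond:  W = 10 Wi (1/√P − 1/√F)
W = 10·13.7·(1/√441 − 1/√16698) = 10·13.7·(0.039880) = 5.4636 kWh/t
P = W·T = 5.4636·1141.9 = 6238.9 kW

P = 6238.9 kW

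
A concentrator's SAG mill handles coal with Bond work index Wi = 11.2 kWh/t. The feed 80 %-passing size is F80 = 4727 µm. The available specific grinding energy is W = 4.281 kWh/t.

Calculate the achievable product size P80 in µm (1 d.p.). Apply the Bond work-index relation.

P80 = 359.1 µm

W = 10 Wi (1/√P80 − 1/√F80)  [Bond]
1/√P80 = 1/√F80 + W/(10·Wi)
  = 4.2810/(10·11.2) + 1/√4727 = 0.038223 + 0.014545 = 0.052768
P80 = (1/0.052768)² = 18.9509² = 359.14 µm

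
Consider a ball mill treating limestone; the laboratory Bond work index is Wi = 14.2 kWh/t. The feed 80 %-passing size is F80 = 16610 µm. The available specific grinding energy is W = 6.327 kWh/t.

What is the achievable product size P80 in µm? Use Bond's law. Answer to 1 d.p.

W = 10·Wi·[P80^(−½) − F80^(−½)]
1/√P80 = 1/√F80 + W/(10·Wi)
  = 6.3270/(10·14.2) + 1/√16610 = 0.044556 + 0.007759 = 0.052316
P80 = (1/0.052316)² = 19.1148² = 365.38 µm

P80 = 365.4 µm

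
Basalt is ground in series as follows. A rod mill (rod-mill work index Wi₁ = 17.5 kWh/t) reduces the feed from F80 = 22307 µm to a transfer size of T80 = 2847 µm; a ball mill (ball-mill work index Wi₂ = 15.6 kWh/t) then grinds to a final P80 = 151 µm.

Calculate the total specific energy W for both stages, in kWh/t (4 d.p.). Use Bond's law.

W = 11.8795 kWh/t

Bond: W = 10·Wi·(1/√P80 − 1/√F80)
Stage 1 (22307→2847 µm, Wi₁=17.5): W₁ = 10·17.5·(0.018742 − 0.006695) = 2.1081 kWh/t
Stage 2 (2847→151 µm, Wi₂=15.6): W₂ = 10·15.6·(0.081379 − 0.018742) = 9.7714 kWh/t
W = W₁ + W₂ = 2.1081 + 9.7714 = 11.8795 kWh/t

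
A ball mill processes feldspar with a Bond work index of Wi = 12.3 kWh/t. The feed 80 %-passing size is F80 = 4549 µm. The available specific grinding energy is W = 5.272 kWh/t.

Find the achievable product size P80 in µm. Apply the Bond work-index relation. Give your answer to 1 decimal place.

P80 = 300.5 µm

W = 10 Wi / √P80 − 10 Wi / √F80
P80^-0.5 = F80^-0.5 + W/(10 Wi)
  = 5.2720/(10·12.3) + 1/√4549 = 0.042862 + 0.014827 = 0.057688
P80 = (1/0.057688)² = 17.3345² = 300.49 µm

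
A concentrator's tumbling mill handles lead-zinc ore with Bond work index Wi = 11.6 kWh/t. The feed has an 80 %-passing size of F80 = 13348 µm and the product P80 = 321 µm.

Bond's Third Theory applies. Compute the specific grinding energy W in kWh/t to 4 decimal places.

W = 5.4705 kWh/t

W = 10·Wi·[P80^(−½) − F80^(−½)]
1/√321 = 0.055815;  1/√13348 = 0.008655
W = 10·11.6·(0.055815 − 0.008655) = 5.4705 kWh/t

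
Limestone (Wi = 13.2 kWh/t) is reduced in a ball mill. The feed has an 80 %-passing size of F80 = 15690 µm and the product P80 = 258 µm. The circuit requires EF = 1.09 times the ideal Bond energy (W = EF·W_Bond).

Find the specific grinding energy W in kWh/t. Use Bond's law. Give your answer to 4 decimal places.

W = 10 Wi (P80^-0.5 − F80^-0.5)
1/√258 = 0.062257;  1/√15690 = 0.007983
W = 10·13.2·(0.062257 − 0.007983) = 7.1642 kWh/t
Apply correction: 7.1642 × 1.09 = 7.8089 kWh/t

W = 7.8089 kWh/t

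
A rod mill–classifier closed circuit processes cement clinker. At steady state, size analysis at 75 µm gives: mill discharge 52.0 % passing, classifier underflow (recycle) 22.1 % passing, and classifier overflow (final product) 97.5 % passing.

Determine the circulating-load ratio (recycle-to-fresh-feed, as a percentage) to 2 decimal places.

Two-product formula at 75 µm:
(1+r)d = ru + o → r = (o−d)/(d−u)
r = (97.5 − 52.0)/(52.0 − 22.1) = 45.5/29.9 = 1.5217
CL = 100·r = 152.17 %

CL = 152.17 %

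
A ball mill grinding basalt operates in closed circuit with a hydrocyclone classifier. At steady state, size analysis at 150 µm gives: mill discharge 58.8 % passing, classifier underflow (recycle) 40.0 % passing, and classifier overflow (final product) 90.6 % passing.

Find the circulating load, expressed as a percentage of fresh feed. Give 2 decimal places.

Let r = R/F. Size balance at 150 µm:
d + r·d = r·u + o → r(d−u) = o−d
r = (90.6 − 58.8)/(58.8 − 40.0) = 31.8/18.8 = 1.6915
CL = 100·r = 169.15 %

CL = 169.15 %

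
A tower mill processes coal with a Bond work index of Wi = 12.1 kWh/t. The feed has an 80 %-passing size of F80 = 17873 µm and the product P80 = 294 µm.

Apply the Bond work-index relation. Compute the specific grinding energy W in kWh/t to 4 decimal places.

Bond:  W = 10 Wi (1/√P − 1/√F)
1/√294 = 0.058321;  1/√17873 = 0.007480
W = 10·12.1·(0.058321 − 0.007480) = 6.1518 kWh/t

W = 6.1518 kWh/t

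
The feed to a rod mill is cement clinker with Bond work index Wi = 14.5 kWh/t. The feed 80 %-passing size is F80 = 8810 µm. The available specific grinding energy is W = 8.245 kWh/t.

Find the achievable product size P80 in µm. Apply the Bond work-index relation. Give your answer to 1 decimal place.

P80 = 219.4 µm

W = 10 Wi (P80^-0.5 − F80^-0.5)
P80^(−½) = W/(10 Wi) + F80^(−½)
  = 8.2450/(10·14.5) + 1/√8810 = 0.056862 + 0.010654 = 0.067516
P80 = (1/0.067516)² = 14.8113² = 219.37 µm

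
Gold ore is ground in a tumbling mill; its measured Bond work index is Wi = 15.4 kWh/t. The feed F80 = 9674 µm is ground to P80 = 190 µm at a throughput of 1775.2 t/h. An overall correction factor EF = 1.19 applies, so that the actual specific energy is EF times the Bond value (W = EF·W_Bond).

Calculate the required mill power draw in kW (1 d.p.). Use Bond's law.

P = 20293.8 kW

Bond:  W = 10 Wi (1/√P − 1/√F)
W = 10·15.4·(1/√190 − 1/√9674) = 10·15.4·(0.062381) = 9.6066 kWh/t
Corrected W = EF·W_Bond = 1.19·9.6066 = 11.4319 kWh/t
Mill draw = 11.4319 × 1775.2 = 20293.8 kW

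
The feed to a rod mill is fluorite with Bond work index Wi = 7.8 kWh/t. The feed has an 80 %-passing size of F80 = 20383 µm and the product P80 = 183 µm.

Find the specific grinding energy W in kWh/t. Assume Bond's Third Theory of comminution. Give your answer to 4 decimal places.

W = 5.2196 kWh/t

W = 10 Wi / √P80 − 10 Wi / √F80
1/√183 = 0.073922;  1/√20383 = 0.007004
W = 10·7.8·(0.073922 − 0.007004) = 5.2196 kWh/t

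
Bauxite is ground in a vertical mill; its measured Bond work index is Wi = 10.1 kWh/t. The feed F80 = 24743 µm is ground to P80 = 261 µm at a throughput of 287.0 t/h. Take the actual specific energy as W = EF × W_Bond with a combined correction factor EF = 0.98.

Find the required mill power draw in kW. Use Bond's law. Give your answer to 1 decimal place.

P = 1577.8 kW

W_Bond = 10·Wi·(1/√P₈₀ − 1/√F₈₀)
W = 10·10.1·(1/√261 − 1/√24743) = 10·10.1·(0.055541) = 5.6097 kWh/t
Corrected W = EF·W_Bond = 0.98·5.6097 = 5.4975 kWh/t
P_mill = W·ṁ = 5.4975·287.0 = 1577.8 kW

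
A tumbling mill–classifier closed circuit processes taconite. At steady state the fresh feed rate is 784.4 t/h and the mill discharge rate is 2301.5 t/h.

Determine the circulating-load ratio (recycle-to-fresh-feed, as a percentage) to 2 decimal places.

CL = 193.41 %

Steady state: M = F + R.
R = M − F = 2301.5 − 784.4 = 1517.1 t/h
CL = 100·R/F = 100·1517.1/784.4 = 193.41 %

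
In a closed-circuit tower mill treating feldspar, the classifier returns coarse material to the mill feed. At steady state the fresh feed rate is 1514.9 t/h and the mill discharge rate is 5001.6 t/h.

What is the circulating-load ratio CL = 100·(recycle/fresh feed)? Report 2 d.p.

Mill node: discharge = fresh + recycle.
R = M − F = 5001.6 − 1514.9 = 3486.7 t/h
CL = 100·R/F = 100·3486.7/1514.9 = 230.16 %

CL = 230.16 %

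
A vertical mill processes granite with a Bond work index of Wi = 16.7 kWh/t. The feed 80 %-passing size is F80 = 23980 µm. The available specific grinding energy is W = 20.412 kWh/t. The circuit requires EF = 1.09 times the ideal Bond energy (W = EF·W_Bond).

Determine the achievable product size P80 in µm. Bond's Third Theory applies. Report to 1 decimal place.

W = 10 Wi (P80^-0.5 − F80^-0.5)
W_Bond = W / EF = 20.412 / 1.09 = 18.7266 kWh/t
⇒ 1/√P80 = W_Bond/(10·Wi) + 1/√F80
  = 18.7266/(10·16.7) + 1/√23980 = 0.112135 + 0.006458 = 0.118593
P80 = (1/0.118593)² = 8.4322² = 71.10 µm

P80 = 71.1 µm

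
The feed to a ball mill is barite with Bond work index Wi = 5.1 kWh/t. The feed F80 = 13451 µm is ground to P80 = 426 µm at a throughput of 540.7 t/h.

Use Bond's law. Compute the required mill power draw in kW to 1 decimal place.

W = 10 Wi (P80^-0.5 − F80^-0.5)
W = 10·5.1·(1/√426 − 1/√13451) = 10·5.1·(0.039828) = 2.0312 kWh/t
Power = W × throughput = 2.0312 kWh/t × 540.7 t/h = 1098.3 kW

P = 1098.3 kW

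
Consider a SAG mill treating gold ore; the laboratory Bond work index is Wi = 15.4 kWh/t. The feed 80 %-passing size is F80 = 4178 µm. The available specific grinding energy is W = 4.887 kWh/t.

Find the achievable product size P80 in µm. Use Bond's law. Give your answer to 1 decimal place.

W = 10·Wi·[P80^(−½) − F80^(−½)]
⇒ 1/√P80 = W/(10 Wi) + 1/√F80
  = 4.8870/(10·15.4) + 1/√4178 = 0.031734 + 0.015471 = 0.047205
P80 = (1/0.047205)² = 21.1843² = 448.78 µm

P80 = 448.8 µm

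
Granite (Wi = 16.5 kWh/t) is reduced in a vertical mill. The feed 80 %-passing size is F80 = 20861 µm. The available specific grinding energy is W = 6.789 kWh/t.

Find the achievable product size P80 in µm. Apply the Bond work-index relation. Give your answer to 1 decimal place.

W = 10 Wi (1/√P80 − 1/√F80)  [Bond]
⇒ 1/√P80 = W/(10 Wi) + 1/√F80
  = 6.7890/(10·16.5) + 1/√20861 = 0.041145 + 0.006924 = 0.048069
P80 = (1/0.048069)² = 20.8034² = 432.78 µm

P80 = 432.8 µm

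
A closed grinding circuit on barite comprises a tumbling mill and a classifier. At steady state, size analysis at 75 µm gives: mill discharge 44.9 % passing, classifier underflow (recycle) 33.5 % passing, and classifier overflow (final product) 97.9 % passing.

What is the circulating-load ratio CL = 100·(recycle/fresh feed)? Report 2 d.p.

CL = 464.91 %

Mass balance on the −75 µm fraction:
(1+r)d = ru + o → r = (o−d)/(d−u)
r = (97.9 − 44.9)/(44.9 − 33.5) = 53.0/11.4 = 4.6491
CL = 100·r = 464.91 %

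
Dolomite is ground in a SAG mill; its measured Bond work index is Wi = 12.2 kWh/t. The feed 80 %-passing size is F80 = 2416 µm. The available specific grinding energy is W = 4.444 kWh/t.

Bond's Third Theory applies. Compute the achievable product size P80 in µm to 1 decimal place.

W = 10 Wi (1/√P80 − 1/√F80)  [Bond]
⇒ 1/√P80 = W/(10 Wi) + 1/√F80
  = 4.4440/(10·12.2) + 1/√2416 = 0.036426 + 0.020345 = 0.056771
P80 = (1/0.056771)² = 17.6146² = 310.28 µm

P80 = 310.3 µm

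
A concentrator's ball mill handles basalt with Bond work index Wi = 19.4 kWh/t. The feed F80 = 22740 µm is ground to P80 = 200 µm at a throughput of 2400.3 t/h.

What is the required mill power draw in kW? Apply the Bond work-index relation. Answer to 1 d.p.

P = 29839.0 kW

W_Bond = 10·Wi·(1/√P₈₀ − 1/√F₈₀)
W = 10·19.4·(1/√200 − 1/√22740) = 10·19.4·(0.064079) = 12.4314 kWh/t
Mill draw = 12.4314 × 2400.3 = 29839.0 kW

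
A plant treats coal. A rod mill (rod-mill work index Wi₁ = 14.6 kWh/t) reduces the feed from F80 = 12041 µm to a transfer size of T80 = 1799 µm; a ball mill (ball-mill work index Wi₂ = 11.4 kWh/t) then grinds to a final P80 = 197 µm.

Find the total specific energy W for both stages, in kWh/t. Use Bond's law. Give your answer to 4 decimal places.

W = 10 Wi / √P80 − 10 Wi / √F80
Stage 1 (12041→1799 µm, Wi₁=14.6): W₁ = 10·14.6·(0.023577 − 0.009113) = 2.1117 kWh/t
Stage 2 (1799→197 µm, Wi₂=11.4): W₂ = 10·11.4·(0.071247 − 0.023577) = 5.4344 kWh/t
W = W₁ + W₂ = 2.1117 + 5.4344 = 7.5461 kWh/t

W = 7.5461 kWh/t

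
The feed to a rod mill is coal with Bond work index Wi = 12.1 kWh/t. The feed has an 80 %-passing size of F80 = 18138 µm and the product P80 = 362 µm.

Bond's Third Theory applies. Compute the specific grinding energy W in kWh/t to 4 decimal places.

W = 5.4612 kWh/t

W = 10 Wi / √P80 − 10 Wi / √F80
1/√362 = 0.052559;  1/√18138 = 0.007425
W = 10·12.1·(0.052559 − 0.007425) = 5.4612 kWh/t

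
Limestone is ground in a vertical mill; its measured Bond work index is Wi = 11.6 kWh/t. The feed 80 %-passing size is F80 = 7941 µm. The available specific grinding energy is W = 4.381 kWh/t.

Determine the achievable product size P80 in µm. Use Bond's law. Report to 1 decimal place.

Bond:  W = 10 Wi (1/√P − 1/√F)
P80^(−½) = W/(10 Wi) + F80^(−½)
  = 4.3810/(10·11.6) + 1/√7941 = 0.037767 + 0.011222 = 0.048989
P80 = (1/0.048989)² = 20.4127² = 416.68 µm

P80 = 416.7 µm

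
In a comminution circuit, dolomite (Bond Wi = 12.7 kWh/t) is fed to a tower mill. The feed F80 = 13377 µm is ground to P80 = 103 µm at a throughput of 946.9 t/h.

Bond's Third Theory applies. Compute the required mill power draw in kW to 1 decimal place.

W = 10 Wi / √P80 − 10 Wi / √F80
W = 10·12.7·(1/√103 − 1/√13377) = 10·12.7·(0.089887) = 11.4156 kWh/t
P = W·T = 11.4156·946.9 = 10809.5 kW

P = 10809.5 kW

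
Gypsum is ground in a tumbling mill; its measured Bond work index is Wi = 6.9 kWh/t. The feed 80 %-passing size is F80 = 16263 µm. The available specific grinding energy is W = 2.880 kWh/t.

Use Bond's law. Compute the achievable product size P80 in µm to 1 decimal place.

P80 = 406.8 µm

Bond:  W = 10 Wi (1/√P − 1/√F)
1/√P80 = 1/√F80 + W/(10·Wi)
  = 2.8800/(10·6.9) + 1/√16263 = 0.041739 + 0.007842 = 0.049581
P80 = (1/0.049581)² = 20.1692² = 406.80 µm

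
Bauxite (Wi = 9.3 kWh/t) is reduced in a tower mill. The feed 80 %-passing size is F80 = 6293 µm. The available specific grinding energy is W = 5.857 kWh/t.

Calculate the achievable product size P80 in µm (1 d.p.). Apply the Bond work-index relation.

Bond: W = 10·Wi·(1/√P80 − 1/√F80)
⇒ 1/√P80 = W/(10 Wi) + 1/√F80
  = 5.8570/(10·9.3) + 1/√6293 = 0.062978 + 0.012606 = 0.075584
P80 = (1/0.075584)² = 13.2303² = 175.04 µm

P80 = 175.0 µm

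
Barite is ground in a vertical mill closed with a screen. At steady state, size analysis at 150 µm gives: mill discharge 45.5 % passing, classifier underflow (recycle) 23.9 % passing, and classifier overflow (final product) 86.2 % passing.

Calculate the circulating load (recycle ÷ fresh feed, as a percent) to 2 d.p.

Classifier node, passing 150 µm:
d + r·d = r·u + o → r(d−u) = o−d
r = (86.2 − 45.5)/(45.5 − 23.9) = 40.7/21.6 = 1.8843
CL = 100·r = 188.43 %

CL = 188.43 %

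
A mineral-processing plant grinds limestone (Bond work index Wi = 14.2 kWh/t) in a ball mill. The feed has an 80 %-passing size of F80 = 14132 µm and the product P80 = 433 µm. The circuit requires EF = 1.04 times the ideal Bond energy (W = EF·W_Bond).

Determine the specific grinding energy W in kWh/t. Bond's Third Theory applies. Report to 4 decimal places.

W_Bond = 10·Wi·(1/√P₈₀ − 1/√F₈₀)
1/√433 = 0.048057;  1/√14132 = 0.008412
W = 10·14.2·(0.048057 − 0.008412) = 5.6296 kWh/t
With EF = 1.04: W = 5.6296·1.04 = 5.8548 kWh/t

W = 5.8548 kWh/t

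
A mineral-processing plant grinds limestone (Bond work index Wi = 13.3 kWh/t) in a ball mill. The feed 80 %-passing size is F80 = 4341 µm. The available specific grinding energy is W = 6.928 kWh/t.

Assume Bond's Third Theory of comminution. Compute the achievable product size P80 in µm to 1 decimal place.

P80 = 221.0 µm

W = 10·Wi·(P80^(-½) − F80^(-½))
⇒ 1/√P80 = W/(10 Wi) + 1/√F80
  = 6.9280/(10·13.3) + 1/√4341 = 0.052090 + 0.015178 = 0.067268
P80 = (1/0.067268)² = 14.8659² = 221.00 µm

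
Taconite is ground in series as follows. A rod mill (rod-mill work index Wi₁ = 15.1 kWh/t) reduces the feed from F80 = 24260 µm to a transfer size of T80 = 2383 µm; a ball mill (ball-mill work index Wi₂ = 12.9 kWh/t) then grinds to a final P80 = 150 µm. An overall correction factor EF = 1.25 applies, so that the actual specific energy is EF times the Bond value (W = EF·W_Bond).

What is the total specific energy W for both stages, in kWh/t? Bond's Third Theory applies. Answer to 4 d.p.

W_Bond = 10·Wi·(1/√P₈₀ − 1/√F₈₀)
Stage 1 (24260→2383 µm, Wi₁=15.1): W₁ = 10·15.1·(0.020485 − 0.006420) = 2.1238 kWh/t
Stage 2 (2383→150 µm, Wi₂=12.9): W₂ = 10·12.9·(0.081650 − 0.020485) = 7.8902 kWh/t
W = W₁ + W₂ = 2.1238 + 7.8902 = 10.0140 kWh/t
Corrected W = EF·W_Bond = 1.25·10.0140 = 12.5175 kWh/t

W = 12.5175 kWh/t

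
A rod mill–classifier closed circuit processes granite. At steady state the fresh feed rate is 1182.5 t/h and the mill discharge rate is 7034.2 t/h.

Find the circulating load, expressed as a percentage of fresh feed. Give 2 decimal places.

Mill node: discharge = fresh + recycle.
R = M − F = 7034.2 − 1182.5 = 5851.7 t/h
CL = 100·R/F = 100·5851.7/1182.5 = 494.86 %

CL = 494.86 %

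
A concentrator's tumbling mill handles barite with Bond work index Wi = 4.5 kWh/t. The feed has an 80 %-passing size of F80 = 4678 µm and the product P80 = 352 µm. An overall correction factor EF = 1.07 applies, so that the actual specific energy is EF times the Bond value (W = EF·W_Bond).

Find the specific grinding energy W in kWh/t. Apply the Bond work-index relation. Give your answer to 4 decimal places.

W = 1.8624 kWh/t

W = 10 Wi / √P80 − 10 Wi / √F80
1/√352 = 0.053300;  1/√4678 = 0.014621
W = 10·4.5·(0.053300 − 0.014621) = 1.7406 kWh/t
With EF = 1.07: W = 1.7406·1.07 = 1.8624 kWh/t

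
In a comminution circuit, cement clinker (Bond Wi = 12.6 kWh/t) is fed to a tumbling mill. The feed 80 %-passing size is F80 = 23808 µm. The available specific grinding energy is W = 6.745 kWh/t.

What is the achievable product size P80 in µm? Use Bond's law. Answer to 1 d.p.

Bond:  W = 10 Wi (1/√P − 1/√F)
P80^-0.5 = F80^-0.5 + W/(10 Wi)
  = 6.7450/(10·12.6) + 1/√23808 = 0.053532 + 0.006481 = 0.060013
P80 = (1/0.060013)² = 16.6631² = 277.66 µm

P80 = 277.7 µm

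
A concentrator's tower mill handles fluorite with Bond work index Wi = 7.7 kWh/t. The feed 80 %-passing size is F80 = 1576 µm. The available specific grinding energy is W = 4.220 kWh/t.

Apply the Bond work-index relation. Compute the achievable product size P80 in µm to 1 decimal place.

W = 10·Wi·(P80^(-½) − F80^(-½))
⇒ 1/√P80 = W/(10·Wi) + 1/√F80
  = 4.2200/(10·7.7) + 1/√1576 = 0.054805 + 0.025190 = 0.079995
P80 = (1/0.079995)² = 12.5008² = 156.27 µm

P80 = 156.3 µm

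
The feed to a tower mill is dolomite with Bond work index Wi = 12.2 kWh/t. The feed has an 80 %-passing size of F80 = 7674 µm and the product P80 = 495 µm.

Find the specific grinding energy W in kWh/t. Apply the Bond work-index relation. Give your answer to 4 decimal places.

W = 4.0908 kWh/t

W = 10 Wi (1/√P80 − 1/√F80)  [Bond]
1/√495 = 0.044947;  1/√7674 = 0.011415
W = 10·12.2·(0.044947 − 0.011415) = 4.0908 kWh/t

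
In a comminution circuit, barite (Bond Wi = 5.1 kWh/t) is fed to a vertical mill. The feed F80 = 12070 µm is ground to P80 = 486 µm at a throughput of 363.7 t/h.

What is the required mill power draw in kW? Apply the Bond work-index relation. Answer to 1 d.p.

W = 10 Wi (P80^-0.5 − F80^-0.5)
W = 10·5.1·(1/√486 − 1/√12070) = 10·5.1·(0.036259) = 1.8492 kWh/t
Mill draw = 1.8492 × 363.7 = 672.6 kW

P = 672.6 kW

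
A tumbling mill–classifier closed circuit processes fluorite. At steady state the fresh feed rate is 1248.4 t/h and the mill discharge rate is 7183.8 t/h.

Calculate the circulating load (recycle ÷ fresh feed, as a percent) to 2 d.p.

CL = 475.44 %

Discharge = new feed + return, hence
R = M − F = 7183.8 − 1248.4 = 5935.4 t/h
CL = 100·R/F = 100·5935.4/1248.4 = 475.44 %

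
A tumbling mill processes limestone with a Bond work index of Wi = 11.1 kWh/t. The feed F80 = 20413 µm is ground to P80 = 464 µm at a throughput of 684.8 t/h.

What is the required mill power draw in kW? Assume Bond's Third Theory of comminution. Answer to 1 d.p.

Bond:  W = 10 Wi (1/√P − 1/√F)
W = 10·11.1·(1/√464 − 1/√20413) = 10·11.1·(0.039425) = 4.3761 kWh/t
Mill draw = 4.3761 × 684.8 = 2996.8 kW

P = 2996.8 kW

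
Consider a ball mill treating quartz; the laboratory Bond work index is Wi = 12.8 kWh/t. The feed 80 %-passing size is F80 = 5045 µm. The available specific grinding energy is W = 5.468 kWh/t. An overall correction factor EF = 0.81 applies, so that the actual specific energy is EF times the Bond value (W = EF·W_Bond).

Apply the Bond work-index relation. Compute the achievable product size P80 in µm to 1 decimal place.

W = 10 Wi (P80^-0.5 − F80^-0.5)
W_Bond = W / EF = 5.468 / 0.81 = 6.7506 kWh/t
1/√P80 = 1/√F80 + W_Bond/(10·Wi)
  = 6.7506/(10·12.8) + 1/√5045 = 0.052739 + 0.014079 = 0.066818
P80 = (1/0.066818)² = 14.9660² = 223.98 µm

P80 = 224.0 µm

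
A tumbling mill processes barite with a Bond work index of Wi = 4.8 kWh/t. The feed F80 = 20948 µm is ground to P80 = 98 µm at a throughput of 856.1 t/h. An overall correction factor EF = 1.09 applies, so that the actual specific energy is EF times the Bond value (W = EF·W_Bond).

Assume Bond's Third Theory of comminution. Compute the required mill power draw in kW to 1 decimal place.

P = 4215.1 kW

W = 10·Wi·(P80^(-½) − F80^(-½))
W = 10·4.8·(1/√98 − 1/√20948) = 10·4.8·(0.094106) = 4.5171 kWh/t
W_actual = 1.09 × 4.5171 = 4.9236 kWh/t
Mill draw = 4.9236 × 856.1 = 4215.1 kW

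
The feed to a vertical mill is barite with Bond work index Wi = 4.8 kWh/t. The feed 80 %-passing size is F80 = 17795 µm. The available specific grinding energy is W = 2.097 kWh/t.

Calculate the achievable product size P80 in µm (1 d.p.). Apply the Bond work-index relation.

Bond:  W = 10 Wi (1/√P − 1/√F)
P80^(−½) = W/(10 Wi) + F80^(−½)
  = 2.0970/(10·4.8) + 1/√17795 = 0.043687 + 0.007496 = 0.051184
P80 = (1/0.051184)² = 19.5374² = 381.71 µm

P80 = 381.7 µm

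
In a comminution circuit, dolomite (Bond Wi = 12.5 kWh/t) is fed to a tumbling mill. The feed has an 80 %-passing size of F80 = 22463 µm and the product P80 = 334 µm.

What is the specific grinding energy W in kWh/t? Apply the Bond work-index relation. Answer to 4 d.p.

W = 10·Wi·(P80^(-½) − F80^(-½))
1/√334 = 0.054718;  1/√22463 = 0.006672
W = 10·12.5·(0.054718 − 0.006672) = 6.0057 kWh/t

W = 6.0057 kWh/t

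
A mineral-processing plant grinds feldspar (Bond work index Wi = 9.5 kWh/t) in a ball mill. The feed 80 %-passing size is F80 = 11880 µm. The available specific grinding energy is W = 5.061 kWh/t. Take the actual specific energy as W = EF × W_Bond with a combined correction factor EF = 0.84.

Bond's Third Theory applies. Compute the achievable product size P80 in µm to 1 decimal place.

W_Bond = 10·Wi·(1/√P₈₀ − 1/√F₈₀)
W_Bond = W / EF = 5.061 / 0.84 = 6.0250 kWh/t
P80^(−½) = W_Bond/(10 Wi) + F80^(−½)
  = 6.0250/(10·9.5) + 1/√11880 = 0.063421 + 0.009175 = 0.072596
P80 = (1/0.072596)² = 13.7749² = 189.75 µm

P80 = 189.7 µm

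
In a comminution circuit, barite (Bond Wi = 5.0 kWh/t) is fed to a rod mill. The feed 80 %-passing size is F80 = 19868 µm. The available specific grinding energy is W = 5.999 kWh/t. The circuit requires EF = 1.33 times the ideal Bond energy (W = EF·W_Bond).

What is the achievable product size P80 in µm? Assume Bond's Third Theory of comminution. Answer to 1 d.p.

Bond: W = 10·Wi·(1/√P80 − 1/√F80)
W_Bond = W / EF = 5.999 / 1.33 = 4.5105 kWh/t
⇒ 1/√P80 = W_Bond/(10·Wi) + 1/√F80
  = 4.5105/(10·5.0) + 1/√19868 = 0.090211 + 0.007095 = 0.097305
P80 = (1/0.097305)² = 10.2770² = 105.62 µm

P80 = 105.6 µm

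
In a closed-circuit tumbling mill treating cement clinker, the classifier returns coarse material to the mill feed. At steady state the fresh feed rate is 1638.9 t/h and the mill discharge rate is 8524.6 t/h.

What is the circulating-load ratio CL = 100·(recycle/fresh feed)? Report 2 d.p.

M = F + R at steady state, so:
R = M − F = 8524.6 − 1638.9 = 6885.7 t/h
CL = 100·R/F = 100·6885.7/1638.9 = 420.14 %

CL = 420.14 %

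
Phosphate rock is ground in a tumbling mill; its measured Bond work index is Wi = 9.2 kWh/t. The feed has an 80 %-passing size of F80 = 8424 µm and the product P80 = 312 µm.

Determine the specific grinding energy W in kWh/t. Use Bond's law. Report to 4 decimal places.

W = 10·Wi·[P80^(−½) − F80^(−½)]
1/√312 = 0.056614;  1/√8424 = 0.010895
W = 10·9.2·(0.056614 − 0.010895) = 4.2061 kWh/t

W = 4.2061 kWh/t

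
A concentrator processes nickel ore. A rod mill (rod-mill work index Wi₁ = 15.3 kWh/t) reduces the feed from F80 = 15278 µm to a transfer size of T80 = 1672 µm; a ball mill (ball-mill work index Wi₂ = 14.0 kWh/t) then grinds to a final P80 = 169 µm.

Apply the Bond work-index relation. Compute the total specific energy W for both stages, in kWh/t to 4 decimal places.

W = 9.8493 kWh/t

W = 10 Wi (P80^-0.5 − F80^-0.5)
Stage 1 (15278→1672 µm, Wi₁=15.3): W₁ = 10·15.3·(0.024456 − 0.008090) = 2.5039 kWh/t
Stage 2 (1672→169 µm, Wi₂=14.0): W₂ = 10·14.0·(0.076923 − 0.024456) = 7.3454 kWh/t
W = W₁ + W₂ = 2.5039 + 7.3454 = 9.8493 kWh/t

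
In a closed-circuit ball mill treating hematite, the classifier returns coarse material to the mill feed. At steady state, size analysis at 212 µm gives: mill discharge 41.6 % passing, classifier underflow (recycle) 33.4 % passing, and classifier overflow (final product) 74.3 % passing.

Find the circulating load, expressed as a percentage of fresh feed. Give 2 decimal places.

CL = 398.78 %

Balance %-passing 212 µm (r = R/F):
(1+r)·d = r·u + o ⇒ r = (o−d)/(d−u)
r = (74.3 − 41.6)/(41.6 − 33.4) = 32.7/8.2 = 3.9878
CL = 100·r = 398.78 %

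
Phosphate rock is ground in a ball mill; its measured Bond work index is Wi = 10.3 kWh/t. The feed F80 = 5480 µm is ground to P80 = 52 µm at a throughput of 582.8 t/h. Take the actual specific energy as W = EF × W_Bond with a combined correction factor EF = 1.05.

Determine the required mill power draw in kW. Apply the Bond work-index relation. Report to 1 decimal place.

W_Bond = 10·Wi·(1/√P₈₀ − 1/√F₈₀)
W = 10·10.3·(1/√52 − 1/√5480) = 10·10.3·(0.125166) = 12.8921 kWh/t
W_actual = 1.05 × 12.8921 = 13.5368 kWh/t
Power = W × throughput = 13.5368 kWh/t × 582.8 t/h = 7889.2 kW

P = 7889.2 kW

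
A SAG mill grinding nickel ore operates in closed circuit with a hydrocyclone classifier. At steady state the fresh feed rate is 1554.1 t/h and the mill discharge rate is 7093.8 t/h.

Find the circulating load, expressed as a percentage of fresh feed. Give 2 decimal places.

M = F + R at steady state, so:
R = M − F = 7093.8 − 1554.1 = 5539.7 t/h
CL = 100·R/F = 100·5539.7/1554.1 = 356.46 %

CL = 356.46 %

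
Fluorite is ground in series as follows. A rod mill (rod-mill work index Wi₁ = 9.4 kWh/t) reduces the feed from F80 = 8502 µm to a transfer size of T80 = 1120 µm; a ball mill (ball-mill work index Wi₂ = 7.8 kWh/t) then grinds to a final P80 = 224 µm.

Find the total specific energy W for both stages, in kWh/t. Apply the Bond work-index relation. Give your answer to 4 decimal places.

W = 10 Wi / √P80 − 10 Wi / √F80
Stage 1 (8502→1120 µm, Wi₁=9.4): W₁ = 10·9.4·(0.029881 − 0.010845) = 1.7893 kWh/t
Stage 2 (1120→224 µm, Wi₂=7.8): W₂ = 10·7.8·(0.066815 − 0.029881) = 2.8809 kWh/t
W = W₁ + W₂ = 1.7893 + 2.8809 = 4.6702 kWh/t

W = 4.6702 kWh/t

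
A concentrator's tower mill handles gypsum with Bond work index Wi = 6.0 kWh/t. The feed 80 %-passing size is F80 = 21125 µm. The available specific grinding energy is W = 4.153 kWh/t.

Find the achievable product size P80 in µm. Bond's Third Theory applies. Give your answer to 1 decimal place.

P80 = 172.7 µm

W_Bond = 10·Wi·(1/√P₈₀ − 1/√F₈₀)
P80^-0.5 = F80^-0.5 + W/(10 Wi)
  = 4.1530/(10·6.0) + 1/√21125 = 0.069217 + 0.006880 = 0.076097
P80 = (1/0.076097)² = 13.1411² = 172.69 µm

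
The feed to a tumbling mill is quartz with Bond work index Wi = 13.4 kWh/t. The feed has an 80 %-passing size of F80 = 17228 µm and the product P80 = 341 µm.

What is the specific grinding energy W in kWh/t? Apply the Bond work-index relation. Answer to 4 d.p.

W = 6.2356 kWh/t

W_Bond = 10·Wi·(1/√P₈₀ − 1/√F₈₀)
1/√341 = 0.054153;  1/√17228 = 0.007619
W = 10·13.4·(0.054153 − 0.007619) = 6.2356 kWh/t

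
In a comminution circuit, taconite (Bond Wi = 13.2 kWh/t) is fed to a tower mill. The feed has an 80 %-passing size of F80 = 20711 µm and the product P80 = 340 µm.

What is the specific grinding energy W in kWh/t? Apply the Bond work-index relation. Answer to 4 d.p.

W = 6.2415 kWh/t

W = 10·Wi·[P80^(−½) − F80^(−½)]
1/√340 = 0.054233;  1/√20711 = 0.006949
W = 10·13.2·(0.054233 − 0.006949) = 6.2415 kWh/t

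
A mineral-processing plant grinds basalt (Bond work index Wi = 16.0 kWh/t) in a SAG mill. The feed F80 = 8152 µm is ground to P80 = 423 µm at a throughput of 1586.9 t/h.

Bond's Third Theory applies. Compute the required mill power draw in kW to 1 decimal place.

Bond:  W = 10 Wi (1/√P − 1/√F)
W = 10·16.0·(1/√423 − 1/√8152) = 10·16.0·(0.037546) = 6.0074 kWh/t
P_mill = W·ṁ = 6.0074·1586.9 = 9533.1 kW

P = 9533.1 kW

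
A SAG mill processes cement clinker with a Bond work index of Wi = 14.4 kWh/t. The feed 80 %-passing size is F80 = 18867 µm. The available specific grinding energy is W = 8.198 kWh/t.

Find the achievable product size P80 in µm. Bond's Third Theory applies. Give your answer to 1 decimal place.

W = 10 Wi (P80^-0.5 − F80^-0.5)
1/√P80 = 1/√F80 + W/(10·Wi)
  = 8.1980/(10·14.4) + 1/√18867 = 0.056931 + 0.007280 = 0.064211
P80 = (1/0.064211)² = 15.5737² = 242.54 µm

P80 = 242.5 µm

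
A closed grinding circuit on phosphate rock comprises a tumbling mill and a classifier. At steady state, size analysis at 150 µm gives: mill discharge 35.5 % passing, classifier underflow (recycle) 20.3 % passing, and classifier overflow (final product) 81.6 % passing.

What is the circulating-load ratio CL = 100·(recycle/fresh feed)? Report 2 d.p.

Balance %-passing 150 µm (r = R/F):
r = (o − d)/(d − u)
r = (81.6 − 35.5)/(35.5 − 20.3) = 46.1/15.2 = 3.0329
CL = 100·r = 303.29 %

CL = 303.29 %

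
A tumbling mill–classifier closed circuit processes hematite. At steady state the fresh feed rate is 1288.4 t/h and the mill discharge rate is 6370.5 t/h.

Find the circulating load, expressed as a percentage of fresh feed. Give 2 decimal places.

CL = 394.45 %

Steady state: M = F + R.
R = M − F = 6370.5 − 1288.4 = 5082.1 t/h
CL = 100·R/F = 100·5082.1/1288.4 = 394.45 %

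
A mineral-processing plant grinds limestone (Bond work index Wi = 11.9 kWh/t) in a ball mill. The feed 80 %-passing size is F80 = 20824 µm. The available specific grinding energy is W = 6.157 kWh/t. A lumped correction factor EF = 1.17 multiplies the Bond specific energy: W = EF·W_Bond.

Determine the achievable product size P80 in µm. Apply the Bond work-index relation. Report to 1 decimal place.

W = 10 Wi / √P80 − 10 Wi / √F80
W_Bond = W / EF = 6.157 / 1.17 = 5.2624 kWh/t
⇒ 1/√P80 = W_Bond/(10·Wi) + 1/√F80
  = 5.2624/(10·11.9) + 1/√20824 = 0.044222 + 0.006930 = 0.051152
P80 = (1/0.051152)² = 19.5498² = 382.19 µm

P80 = 382.2 µm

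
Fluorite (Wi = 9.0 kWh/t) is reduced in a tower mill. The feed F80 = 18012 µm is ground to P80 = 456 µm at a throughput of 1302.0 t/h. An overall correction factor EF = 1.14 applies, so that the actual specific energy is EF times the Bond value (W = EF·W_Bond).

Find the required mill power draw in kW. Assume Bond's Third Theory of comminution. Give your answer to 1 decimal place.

P = 5260.3 kW

W = 10·Wi·[P80^(−½) − F80^(−½)]
W = 10·9.0·(1/√456 − 1/√18012) = 10·9.0·(0.039378) = 3.5440 kWh/t
With EF = 1.14: W = 3.5440·1.14 = 4.0402 kWh/t
Mill draw = 4.0402 × 1302.0 = 5260.3 kW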